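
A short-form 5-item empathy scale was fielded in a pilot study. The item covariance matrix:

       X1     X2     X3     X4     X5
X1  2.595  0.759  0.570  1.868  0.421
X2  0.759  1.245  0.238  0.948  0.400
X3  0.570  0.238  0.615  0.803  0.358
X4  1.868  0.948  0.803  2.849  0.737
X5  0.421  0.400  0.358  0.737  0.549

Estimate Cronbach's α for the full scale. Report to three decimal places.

α = 0.805

sum of item variances = 2.595 + 1.245 + 0.615 + 2.849 + 0.549 = 7.853
Sum of off-diagonal covariances = 7.102
Var(T) = 7.853 + 2 × 7.102 = 22.057
α = (k/(k−1))·(1 − sum of item variances/Var(T)) = (5/4)·(1 − 7.853/22.057) = 0.805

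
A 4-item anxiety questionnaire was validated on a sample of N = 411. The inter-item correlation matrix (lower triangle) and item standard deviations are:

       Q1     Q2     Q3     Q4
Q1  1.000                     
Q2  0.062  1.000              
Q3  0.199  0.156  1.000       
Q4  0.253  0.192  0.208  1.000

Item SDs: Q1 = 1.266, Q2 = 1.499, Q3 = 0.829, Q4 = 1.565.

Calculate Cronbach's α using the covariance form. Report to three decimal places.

Σσ²ᵢ = 1.266² + 1.499² + 0.829² + 1.565² = 6.9862
Covariances σ_ij = r_ij · s_i · s_j:
  σ(Q1,Q2) = 0.062 × 1.266 × 1.499 = 0.1177
  σ(Q1,Q3) = 0.199 × 1.266 × 0.829 = 0.2089
  σ(Q1,Q4) = 0.253 × 1.266 × 1.565 = 0.5013
  σ(Q2,Q3) = 0.156 × 1.499 × 0.829 = 0.1939
  σ(Q2,Q4) = 0.192 × 1.499 × 1.565 = 0.4504
  σ(Q3,Q4) = 0.208 × 0.829 × 1.565 = 0.2699
σ²_T = Σσ²ᵢ + 2·Σσ_ij = 6.9862 + 2 × 1.7421 = 10.4704
α = (4/3)·(1 − 6.9862/10.4704) = 0.444

Cronbach's α = 0.444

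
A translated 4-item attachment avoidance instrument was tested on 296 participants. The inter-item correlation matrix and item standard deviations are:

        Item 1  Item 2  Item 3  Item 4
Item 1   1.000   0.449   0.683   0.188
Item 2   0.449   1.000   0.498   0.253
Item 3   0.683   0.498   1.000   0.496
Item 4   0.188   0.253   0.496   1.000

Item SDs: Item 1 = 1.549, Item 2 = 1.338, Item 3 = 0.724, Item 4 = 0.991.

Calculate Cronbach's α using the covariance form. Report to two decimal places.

Σσ²ᵢ = 1.549² + 1.338² + 0.724² + 0.991² = 5.6959
Covariances σ_ij = r_ij · s_i · s_j:
  σ(Item 1,Item 2) = 0.449 × 1.549 × 1.338 = 0.9306
  σ(Item 1,Item 3) = 0.683 × 1.549 × 0.724 = 0.7660
  σ(Item 1,Item 4) = 0.188 × 1.549 × 0.991 = 0.2886
  σ(Item 2,Item 3) = 0.498 × 1.338 × 0.724 = 0.4824
  σ(Item 2,Item 4) = 0.253 × 1.338 × 0.991 = 0.3355
  σ(Item 3,Item 4) = 0.496 × 0.724 × 0.991 = 0.3559
σ²_T = Σσ²ᵢ + 2·Σσ_ij = 5.6959 + 2 × 3.1590 = 12.0139
α = (4/3)·(1 − 5.6959/12.0139) = 0.70

α = 0.70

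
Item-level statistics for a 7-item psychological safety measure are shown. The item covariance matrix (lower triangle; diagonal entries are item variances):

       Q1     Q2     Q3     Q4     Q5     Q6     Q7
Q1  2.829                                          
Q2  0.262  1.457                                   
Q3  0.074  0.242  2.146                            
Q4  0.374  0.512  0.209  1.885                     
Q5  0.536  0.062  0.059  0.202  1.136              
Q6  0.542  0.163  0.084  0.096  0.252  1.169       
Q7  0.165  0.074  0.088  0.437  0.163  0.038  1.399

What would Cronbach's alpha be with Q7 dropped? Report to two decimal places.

α = 0.49

Remaining items: Q1, Q2, Q3, Q4, Q5, Q6 (k = 6).
sum of item variances = 2.829 + 1.457 + 2.146 + 1.885 + 1.136 + 1.169 = 10.622
σ²_T = 10.622 + 2 × 3.669 = 17.960
α (item deleted) = (6/5)·(1 − 10.622/17.960) = 0.49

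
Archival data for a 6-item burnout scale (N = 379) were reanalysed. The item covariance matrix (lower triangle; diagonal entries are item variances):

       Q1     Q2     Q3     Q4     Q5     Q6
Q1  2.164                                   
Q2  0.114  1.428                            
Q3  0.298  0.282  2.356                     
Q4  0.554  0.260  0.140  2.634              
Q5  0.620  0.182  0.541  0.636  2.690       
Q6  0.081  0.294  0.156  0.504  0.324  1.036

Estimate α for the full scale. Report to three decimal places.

Σσ²ᵢ = 2.164 + 1.428 + 2.356 + 2.634 + 2.690 + 1.036 = 12.308
Sum of off-diagonal covariances = 4.986
total variance = 12.308 + 2 × 4.986 = 22.280
α = (k/(k−1))·(1 − Σσ²ᵢ/total variance) = (6/5)·(1 − 12.308/22.280) = 0.537

α = 0.537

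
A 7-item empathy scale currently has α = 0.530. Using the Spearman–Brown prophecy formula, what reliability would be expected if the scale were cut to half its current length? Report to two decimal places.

predicted reliability = 0.36

Length factor m = 1/2
α' = m·α / (1 − (1−m)·α)
   = 1/2 × 0.530 / (1 − (1 − 1/2) × 0.530)
   = 0.2650 / 0.7350 = 0.36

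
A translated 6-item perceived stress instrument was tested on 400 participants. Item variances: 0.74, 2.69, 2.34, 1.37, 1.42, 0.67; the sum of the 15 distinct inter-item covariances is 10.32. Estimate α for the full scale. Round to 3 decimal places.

α = 0.829

Σσ²ᵢ = 0.74 + 2.69 + 2.34 + 1.37 + 1.42 + 0.67 = 9.23
Sum of distinct covariances = 10.32
σ²_total = Σσ²ᵢ + 2·Σcov = 9.23 + 2 × 10.32 = 29.87
α = (6/5)·(1 − 9.23/29.87) = 0.829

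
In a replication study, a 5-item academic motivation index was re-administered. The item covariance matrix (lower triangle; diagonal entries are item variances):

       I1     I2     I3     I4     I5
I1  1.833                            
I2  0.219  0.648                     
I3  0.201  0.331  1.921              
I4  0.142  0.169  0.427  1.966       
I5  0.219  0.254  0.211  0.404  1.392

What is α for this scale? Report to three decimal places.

sum of item variances = 1.833 + 0.648 + 1.921 + 1.966 + 1.392 = 7.760
Sum of off-diagonal covariances = 2.577
σ²_T = 7.760 + 2 × 2.577 = 12.914
α = (k/(k−1))·(1 − sum of item variances/σ²_T) = (5/4)·(1 − 7.760/12.914) = 0.499

α = 0.499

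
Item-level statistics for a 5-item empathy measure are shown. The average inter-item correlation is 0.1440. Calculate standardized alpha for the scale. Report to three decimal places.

Standardized α = k·r̄ / (1 + (k−1)·r̄) = 5 × 0.1440 / (1 + 4 × 0.1440)
  = 0.7200 / 1.5760 = 0.457

standardized alpha = 0.457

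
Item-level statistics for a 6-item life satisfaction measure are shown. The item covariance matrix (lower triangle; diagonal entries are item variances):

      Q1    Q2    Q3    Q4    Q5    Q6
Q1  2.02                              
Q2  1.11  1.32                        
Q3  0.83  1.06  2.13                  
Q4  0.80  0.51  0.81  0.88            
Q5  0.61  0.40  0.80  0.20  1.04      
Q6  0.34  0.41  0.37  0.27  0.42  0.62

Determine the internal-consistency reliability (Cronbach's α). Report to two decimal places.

sum of item variances = 2.02 + 1.32 + 2.13 + 0.88 + 1.04 + 0.62 = 8.01
Sum of the distinct covariances = 8.94
σ²_T = 8.01 + 2 × 8.94 = 25.89
α = (k/(k−1))·(1 − sum of item variances/σ²_T) = (6/5)·(1 − 8.01/25.89) = 0.83

Cronbach's α = 0.83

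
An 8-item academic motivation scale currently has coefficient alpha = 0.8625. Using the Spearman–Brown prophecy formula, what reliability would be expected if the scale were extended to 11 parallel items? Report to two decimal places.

predicted reliability = 0.90

Length factor m = 11/8 = 1.3750
α' = m·α / (1 + (m−1)·α)
   = 11/8 × 0.8625 / (1 + (11/8 − 1) × 0.8625)
   = 1.1859 / 1.3234 = 0.90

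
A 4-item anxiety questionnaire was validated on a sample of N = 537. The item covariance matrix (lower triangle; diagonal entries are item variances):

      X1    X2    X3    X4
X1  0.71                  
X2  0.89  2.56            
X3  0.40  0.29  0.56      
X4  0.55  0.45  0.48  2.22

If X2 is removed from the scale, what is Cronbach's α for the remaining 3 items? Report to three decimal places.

Cronbach's α = 0.676

Remaining items: X1, X3, X4 (k = 3).
Σσ²ᵢ = 0.71 + 0.56 + 2.22 = 3.49
σ²_T = 3.49 + 2 × 1.43 = 6.35
α (item deleted) = (3/2)·(1 − 3.49/6.35) = 0.676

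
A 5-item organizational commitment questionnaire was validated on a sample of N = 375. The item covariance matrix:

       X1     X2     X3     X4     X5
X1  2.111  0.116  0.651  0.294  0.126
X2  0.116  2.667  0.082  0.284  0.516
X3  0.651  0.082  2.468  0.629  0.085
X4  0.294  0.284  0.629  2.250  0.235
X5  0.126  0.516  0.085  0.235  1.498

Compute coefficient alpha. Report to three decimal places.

ΣVar(i) = 2.111 + 2.667 + 2.468 + 2.250 + 1.498 = 10.994
Sum of the distinct covariances = 3.018
Var(T) = 10.994 + 2 × 3.018 = 17.030
α = (k/(k−1))·(1 − ΣVar(i)/Var(T)) = (5/4)·(1 − 10.994/17.030) = 0.443

α = 0.443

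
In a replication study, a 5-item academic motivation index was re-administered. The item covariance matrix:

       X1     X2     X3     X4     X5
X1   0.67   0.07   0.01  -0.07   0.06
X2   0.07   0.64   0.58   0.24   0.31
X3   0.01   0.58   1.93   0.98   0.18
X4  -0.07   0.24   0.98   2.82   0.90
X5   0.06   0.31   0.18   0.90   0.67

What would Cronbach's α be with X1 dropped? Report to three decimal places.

Remaining items: X2, X3, X4, X5 (k = 4).
Σσ²ᵢ = 0.64 + 1.93 + 2.82 + 0.67 = 6.06
σ²_T = 6.06 + 2 × 3.19 = 12.44
α (item deleted) = (4/3)·(1 − 6.06/12.44) = 0.684

α = 0.684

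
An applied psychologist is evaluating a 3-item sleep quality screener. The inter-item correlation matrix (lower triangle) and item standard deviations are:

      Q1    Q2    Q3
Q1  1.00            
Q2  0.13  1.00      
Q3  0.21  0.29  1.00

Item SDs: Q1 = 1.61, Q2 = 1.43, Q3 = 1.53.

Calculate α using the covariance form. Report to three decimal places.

Σσ²ᵢ = 1.61² + 1.43² + 1.53² = 6.9779
Covariances σ_ij = r_ij · s_i · s_j:
  σ(Q1,Q2) = 0.13 × 1.61 × 1.43 = 0.2993
  σ(Q1,Q3) = 0.21 × 1.61 × 1.53 = 0.5173
  σ(Q2,Q3) = 0.29 × 1.43 × 1.53 = 0.6345
σ²_T = Σσ²ᵢ + 2·Σσ_ij = 6.9779 + 2 × 1.4511 = 9.8801
α = (3/2)·(1 − 6.9779/9.8801) = 0.441

α = 0.441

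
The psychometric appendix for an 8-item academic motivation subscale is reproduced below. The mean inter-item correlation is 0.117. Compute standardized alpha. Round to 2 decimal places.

Standardized α = k·r̄ / (1 + (k−1)·r̄) = 8 × 0.117 / (1 + 7 × 0.117)
  = 0.9360 / 1.8190 = 0.51

α = 0.51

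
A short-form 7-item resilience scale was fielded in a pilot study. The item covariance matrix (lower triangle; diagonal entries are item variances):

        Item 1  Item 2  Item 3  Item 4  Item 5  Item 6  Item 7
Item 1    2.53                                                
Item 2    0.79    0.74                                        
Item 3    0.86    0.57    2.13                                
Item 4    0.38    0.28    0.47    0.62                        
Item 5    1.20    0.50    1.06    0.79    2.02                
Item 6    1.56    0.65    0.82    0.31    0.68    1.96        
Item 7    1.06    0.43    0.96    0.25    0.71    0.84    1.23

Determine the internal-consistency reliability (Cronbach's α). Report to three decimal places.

Σσ²ᵢ = 2.53 + 0.74 + 2.13 + 0.62 + 2.02 + 1.96 + 1.23 = 11.23
Sum of off-diagonal covariances = 15.17
σ²_T = 11.23 + 2 × 15.17 = 41.57
α = (k/(k−1))·(1 − Σσ²ᵢ/σ²_T) = (7/6)·(1 − 11.23/41.57) = 0.851

Cronbach's α = 0.851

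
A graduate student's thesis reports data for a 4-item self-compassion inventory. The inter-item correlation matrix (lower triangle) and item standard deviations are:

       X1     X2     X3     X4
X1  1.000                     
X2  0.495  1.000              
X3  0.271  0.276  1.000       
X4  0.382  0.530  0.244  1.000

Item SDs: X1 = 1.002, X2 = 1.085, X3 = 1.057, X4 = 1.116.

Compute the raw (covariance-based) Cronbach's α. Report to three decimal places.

Σσ²ᵢ = 1.002² + 1.085² + 1.057² + 1.116² = 4.5439
Covariances σ_ij = r_ij · s_i · s_j:
  σ(X1,X2) = 0.495 × 1.002 × 1.085 = 0.5381
  σ(X1,X3) = 0.271 × 1.002 × 1.057 = 0.2870
  σ(X1,X4) = 0.382 × 1.002 × 1.116 = 0.4272
  σ(X2,X3) = 0.276 × 1.085 × 1.057 = 0.3165
  σ(X2,X4) = 0.530 × 1.085 × 1.116 = 0.6418
  σ(X3,X4) = 0.244 × 1.057 × 1.116 = 0.2878
σ²_T = Σσ²ᵢ + 2·Σσ_ij = 4.5439 + 2 × 2.4984 = 9.5407
α = (4/3)·(1 − 4.5439/9.5407) = 0.698

Cronbach's α = 0.698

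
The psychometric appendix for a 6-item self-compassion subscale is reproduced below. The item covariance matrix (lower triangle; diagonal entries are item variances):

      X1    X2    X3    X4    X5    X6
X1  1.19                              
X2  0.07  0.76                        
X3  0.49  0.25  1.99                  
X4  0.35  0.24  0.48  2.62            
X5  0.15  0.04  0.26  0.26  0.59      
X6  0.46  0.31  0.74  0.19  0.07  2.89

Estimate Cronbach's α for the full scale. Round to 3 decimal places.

Cronbach's α = 0.558

Σσ²ᵢ = 1.19 + 0.76 + 1.99 + 2.62 + 0.59 + 2.89 = 10.04
Sum of off-diagonal covariances = 4.36
σ²_T = 10.04 + 2 × 4.36 = 18.76
α = (k/(k−1))·(1 − Σσ²ᵢ/σ²_T) = (6/5)·(1 − 10.04/18.76) = 0.558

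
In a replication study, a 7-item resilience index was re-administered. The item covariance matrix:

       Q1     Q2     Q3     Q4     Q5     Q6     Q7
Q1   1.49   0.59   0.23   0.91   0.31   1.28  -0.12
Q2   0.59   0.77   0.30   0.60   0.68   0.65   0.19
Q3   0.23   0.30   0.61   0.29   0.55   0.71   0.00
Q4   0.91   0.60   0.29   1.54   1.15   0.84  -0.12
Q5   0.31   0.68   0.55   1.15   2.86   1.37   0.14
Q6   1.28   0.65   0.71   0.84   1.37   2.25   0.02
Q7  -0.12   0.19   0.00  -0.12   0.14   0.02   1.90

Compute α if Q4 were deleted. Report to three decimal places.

α = 0.699

Remaining items: Q1, Q2, Q3, Q5, Q6, Q7 (k = 6).
Σσᵢ² = 1.49 + 0.77 + 0.61 + 2.86 + 2.25 + 1.90 = 9.88
σ²_total = 9.88 + 2 × 6.90 = 23.68
α (item deleted) = (6/5)·(1 − 9.88/23.68) = 0.699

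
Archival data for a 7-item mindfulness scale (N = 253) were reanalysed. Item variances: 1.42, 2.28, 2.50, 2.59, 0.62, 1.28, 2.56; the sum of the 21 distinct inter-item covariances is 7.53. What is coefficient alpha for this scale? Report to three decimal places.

α = 0.621

Σσᵢ² = 1.42 + 2.28 + 2.50 + 2.59 + 0.62 + 1.28 + 2.56 = 13.25
Sum of distinct covariances = 7.53
σ²_total = Σσᵢ² + 2·Σcov = 13.25 + 2 × 7.53 = 28.31
α = (7/6)·(1 − 13.25/28.31) = 0.621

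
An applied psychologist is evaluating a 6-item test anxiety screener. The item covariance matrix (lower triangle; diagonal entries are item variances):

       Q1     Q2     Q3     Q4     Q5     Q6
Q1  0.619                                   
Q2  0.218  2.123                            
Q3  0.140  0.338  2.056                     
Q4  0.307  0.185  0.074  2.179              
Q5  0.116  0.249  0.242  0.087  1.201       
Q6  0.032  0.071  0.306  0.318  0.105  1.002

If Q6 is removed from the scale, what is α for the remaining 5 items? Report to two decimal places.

Remaining items: Q1, Q2, Q3, Q4, Q5 (k = 5).
Σσᵢ² = 0.619 + 2.123 + 2.056 + 2.179 + 1.201 = 8.178
Var(T) = 8.178 + 2 × 1.956 = 12.090
α (item deleted) = (5/4)·(1 − 8.178/12.090) = 0.40

α = 0.40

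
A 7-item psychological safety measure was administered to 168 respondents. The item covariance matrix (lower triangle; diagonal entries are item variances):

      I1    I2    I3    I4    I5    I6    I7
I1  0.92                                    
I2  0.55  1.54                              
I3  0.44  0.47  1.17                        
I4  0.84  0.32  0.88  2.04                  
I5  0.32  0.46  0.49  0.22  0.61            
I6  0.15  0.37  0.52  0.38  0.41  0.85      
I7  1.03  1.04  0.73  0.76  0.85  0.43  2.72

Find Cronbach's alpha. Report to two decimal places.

α = 0.82

sum of item variances = 0.92 + 1.54 + 1.17 + 2.04 + 0.61 + 0.85 + 2.72 = 9.85
Σ_{i<j} σ_ij = 11.66
Var(T) = 9.85 + 2 × 11.66 = 33.17
α = (k/(k−1))·(1 − sum of item variances/Var(T)) = (7/6)·(1 − 9.85/33.17) = 0.82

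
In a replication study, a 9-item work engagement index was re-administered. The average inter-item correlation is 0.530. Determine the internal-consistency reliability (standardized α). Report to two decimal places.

Standardized α = k·r̄ / (1 + (k−1)·r̄) = 9 × 0.530 / (1 + 8 × 0.530)
  = 4.7700 / 5.2400 = 0.91

standardized α = 0.91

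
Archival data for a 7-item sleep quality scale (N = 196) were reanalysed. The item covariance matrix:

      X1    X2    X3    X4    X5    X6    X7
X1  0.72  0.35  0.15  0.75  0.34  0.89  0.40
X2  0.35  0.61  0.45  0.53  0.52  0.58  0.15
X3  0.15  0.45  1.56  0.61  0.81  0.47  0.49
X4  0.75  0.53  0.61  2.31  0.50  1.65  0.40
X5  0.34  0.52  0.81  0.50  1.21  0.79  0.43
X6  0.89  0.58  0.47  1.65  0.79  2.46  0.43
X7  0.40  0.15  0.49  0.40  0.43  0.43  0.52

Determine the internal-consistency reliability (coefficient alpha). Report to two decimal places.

Σσ²ᵢ = 0.72 + 0.61 + 1.56 + 2.31 + 1.21 + 2.46 + 0.52 = 9.39
Sum of off-diagonal covariances = 11.69
σ²_T = 9.39 + 2 × 11.69 = 32.77
α = (k/(k−1))·(1 − Σσ²ᵢ/σ²_T) = (7/6)·(1 − 9.39/32.77) = 0.83

coefficient alpha = 0.83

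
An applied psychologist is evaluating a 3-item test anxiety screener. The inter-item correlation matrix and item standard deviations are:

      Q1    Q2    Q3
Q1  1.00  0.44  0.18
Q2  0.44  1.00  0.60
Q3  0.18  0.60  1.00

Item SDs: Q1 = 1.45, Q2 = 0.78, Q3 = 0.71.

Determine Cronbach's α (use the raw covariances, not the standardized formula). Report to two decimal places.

α = 0.58

Σσ²ᵢ = 1.45² + 0.78² + 0.71² = 3.2150
Covariances σ_ij = r_ij · s_i · s_j:
  σ(Q1,Q2) = 0.44 × 1.45 × 0.78 = 0.4976
  σ(Q1,Q3) = 0.18 × 1.45 × 0.71 = 0.1853
  σ(Q2,Q3) = 0.60 × 0.78 × 0.71 = 0.3323
σ²_T = Σσ²ᵢ + 2·Σσ_ij = 3.2150 + 2 × 1.0152 = 5.2454
α = (3/2)·(1 − 3.2150/5.2454) = 0.58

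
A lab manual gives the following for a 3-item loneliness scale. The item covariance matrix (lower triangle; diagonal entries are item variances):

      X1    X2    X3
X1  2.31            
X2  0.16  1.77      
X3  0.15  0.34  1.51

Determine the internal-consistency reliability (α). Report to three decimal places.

sum of item variances = 2.31 + 1.77 + 1.51 = 5.59
Sum of off-diagonal covariances = 0.65
total variance = 5.59 + 2 × 0.65 = 6.89
α = (k/(k−1))·(1 − sum of item variances/total variance) = (3/2)·(1 − 5.59/6.89) = 0.283

α = 0.283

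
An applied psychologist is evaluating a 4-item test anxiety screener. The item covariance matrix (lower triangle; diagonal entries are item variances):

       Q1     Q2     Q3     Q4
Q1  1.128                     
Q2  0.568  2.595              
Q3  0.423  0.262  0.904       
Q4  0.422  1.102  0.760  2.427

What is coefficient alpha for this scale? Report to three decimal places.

α = 0.668

sum of item variances = 1.128 + 2.595 + 0.904 + 2.427 = 7.054
Sum of off-diagonal covariances = 3.537
σ²_total = 7.054 + 2 × 3.537 = 14.128
α = (k/(k−1))·(1 − sum of item variances/σ²_total) = (4/3)·(1 − 7.054/14.128) = 0.668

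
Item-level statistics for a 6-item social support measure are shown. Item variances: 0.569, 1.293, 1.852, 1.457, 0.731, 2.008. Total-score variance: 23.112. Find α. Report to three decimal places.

ΣVar(i) = 0.569 + 1.293 + 1.852 + 1.457 + 0.731 + 2.008 = 7.910
α = (k/(k−1))·(1 − ΣVar(i)/total variance) = (6/5)·(1 − 7.910/23.112) = 0.789

α = 0.789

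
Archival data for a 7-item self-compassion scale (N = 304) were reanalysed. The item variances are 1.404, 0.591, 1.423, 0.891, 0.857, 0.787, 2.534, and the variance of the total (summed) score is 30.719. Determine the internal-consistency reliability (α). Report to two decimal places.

α = 0.84

sum of item variances = 1.404 + 0.591 + 1.423 + 0.891 + 0.857 + 0.787 + 2.534 = 8.487
α = (k/(k−1))·(1 − sum of item variances/σ²_T) = (7/6)·(1 − 8.487/30.719) = 0.84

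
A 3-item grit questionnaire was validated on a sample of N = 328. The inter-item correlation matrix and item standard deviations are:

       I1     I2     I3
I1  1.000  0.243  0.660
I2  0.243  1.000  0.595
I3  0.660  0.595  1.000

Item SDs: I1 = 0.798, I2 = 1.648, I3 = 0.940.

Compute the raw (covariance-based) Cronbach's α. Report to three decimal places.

α = 0.676

Σσ²ᵢ = 0.798² + 1.648² + 0.940² = 4.2363
Covariances σ_ij = r_ij · s_i · s_j:
  σ(I1,I2) = 0.243 × 0.798 × 1.648 = 0.3196
  σ(I1,I3) = 0.660 × 0.798 × 0.940 = 0.4951
  σ(I2,I3) = 0.595 × 1.648 × 0.940 = 0.9217
σ²_T = Σσ²ᵢ + 2·Σσ_ij = 4.2363 + 2 × 1.7364 = 7.7091
α = (3/2)·(1 − 4.2363/7.7091) = 0.676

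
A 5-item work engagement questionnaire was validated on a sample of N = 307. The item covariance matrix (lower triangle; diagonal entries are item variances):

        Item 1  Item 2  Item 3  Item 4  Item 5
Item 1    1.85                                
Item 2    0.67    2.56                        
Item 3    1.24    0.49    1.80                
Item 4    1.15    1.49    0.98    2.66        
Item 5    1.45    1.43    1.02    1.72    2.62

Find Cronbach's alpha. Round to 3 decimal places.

sum of item variances = 1.85 + 2.56 + 1.80 + 2.66 + 2.62 = 11.49
Sum of off-diagonal covariances = 11.64
Var(T) = 11.49 + 2 × 11.64 = 34.77
α = (k/(k−1))·(1 − sum of item variances/Var(T)) = (5/4)·(1 − 11.49/34.77) = 0.837

Cronbach's alpha = 0.837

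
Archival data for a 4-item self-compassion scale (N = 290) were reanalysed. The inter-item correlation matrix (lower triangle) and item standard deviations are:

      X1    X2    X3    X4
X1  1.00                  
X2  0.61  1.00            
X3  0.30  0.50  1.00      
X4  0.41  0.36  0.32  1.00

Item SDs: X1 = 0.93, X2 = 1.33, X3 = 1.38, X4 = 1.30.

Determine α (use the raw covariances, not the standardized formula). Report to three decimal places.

Σσ²ᵢ = 0.93² + 1.33² + 1.38² + 1.30² = 6.2282
Covariances σ_ij = r_ij · s_i · s_j:
  σ(X1,X2) = 0.61 × 0.93 × 1.33 = 0.7545
  σ(X1,X3) = 0.30 × 0.93 × 1.38 = 0.3850
  σ(X1,X4) = 0.41 × 0.93 × 1.30 = 0.4957
  σ(X2,X3) = 0.50 × 1.33 × 1.38 = 0.9177
  σ(X2,X4) = 0.36 × 1.33 × 1.30 = 0.6224
  σ(X3,X4) = 0.32 × 1.38 × 1.30 = 0.5741
σ²_T = Σσ²ᵢ + 2·Σσ_ij = 6.2282 + 2 × 3.7494 = 13.7270
α = (4/3)·(1 − 6.2282/13.7270) = 0.728

α = 0.728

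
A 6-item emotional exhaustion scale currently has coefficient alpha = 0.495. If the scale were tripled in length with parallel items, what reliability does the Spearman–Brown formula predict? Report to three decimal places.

Length factor m = 3
α' = m·α / (1 + (m−1)·α)
   = 3 × 0.495 / (1 + (3 − 1) × 0.495)
   = 1.4850 / 1.9900 = 0.746

predicted reliability = 0.746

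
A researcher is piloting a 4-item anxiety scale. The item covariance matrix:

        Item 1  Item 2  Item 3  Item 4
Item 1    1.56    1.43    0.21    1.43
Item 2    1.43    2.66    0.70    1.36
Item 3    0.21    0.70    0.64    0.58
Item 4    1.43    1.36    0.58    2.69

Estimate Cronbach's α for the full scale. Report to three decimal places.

α = 0.803

Σσ²ᵢ = 1.56 + 2.66 + 0.64 + 2.69 = 7.55
Sum of the distinct covariances = 5.71
total variance = 7.55 + 2 × 5.71 = 18.97
α = (k/(k−1))·(1 − Σσ²ᵢ/total variance) = (4/3)·(1 − 7.55/18.97) = 0.803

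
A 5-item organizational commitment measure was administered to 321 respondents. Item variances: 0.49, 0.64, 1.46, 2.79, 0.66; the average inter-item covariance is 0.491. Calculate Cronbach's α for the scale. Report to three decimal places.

α = 0.774

ΣVar(i) = 0.49 + 0.64 + 1.46 + 2.79 + 0.66 = 6.04
Sum of the 10 distinct covariances = 10 × 0.491 = 4.910
total variance = ΣVar(i) + 2·Σcov = 6.04 + 2 × 4.910 = 15.860
α = (5/4)·(1 − 6.04/15.860) = 0.774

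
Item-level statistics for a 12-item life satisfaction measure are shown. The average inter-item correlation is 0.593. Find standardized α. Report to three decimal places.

Standardized α = k·r̄ / (1 + (k−1)·r̄) = 12 × 0.593 / (1 + 11 × 0.593)
  = 7.1160 / 7.5230 = 0.946

standardized α = 0.946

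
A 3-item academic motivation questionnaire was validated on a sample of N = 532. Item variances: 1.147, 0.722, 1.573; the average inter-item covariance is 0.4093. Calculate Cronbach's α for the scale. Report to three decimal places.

Σσ²ᵢ = 1.147 + 0.722 + 1.573 = 3.442
Sum of the 3 distinct covariances = 3 × 0.4093 = 1.2279
Var(T) = Σσ²ᵢ + 2·Σcov = 3.442 + 2 × 1.2279 = 5.8978
α = (3/2)·(1 − 3.442/5.8978) = 0.625

α = 0.625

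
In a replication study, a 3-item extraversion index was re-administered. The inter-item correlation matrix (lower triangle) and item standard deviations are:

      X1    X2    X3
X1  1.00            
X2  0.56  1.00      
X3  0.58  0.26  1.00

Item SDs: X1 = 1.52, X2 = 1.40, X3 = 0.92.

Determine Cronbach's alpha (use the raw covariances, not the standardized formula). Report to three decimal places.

α = 0.716

Σσ²ᵢ = 1.52² + 1.40² + 0.92² = 5.1168
Covariances σ_ij = r_ij · s_i · s_j:
  σ(X1,X2) = 0.56 × 1.52 × 1.40 = 1.1917
  σ(X1,X3) = 0.58 × 1.52 × 0.92 = 0.8111
  σ(X2,X3) = 0.26 × 1.40 × 0.92 = 0.3349
σ²_T = Σσ²ᵢ + 2·Σσ_ij = 5.1168 + 2 × 2.3377 = 9.7922
α = (3/2)·(1 − 5.1168/9.7922) = 0.716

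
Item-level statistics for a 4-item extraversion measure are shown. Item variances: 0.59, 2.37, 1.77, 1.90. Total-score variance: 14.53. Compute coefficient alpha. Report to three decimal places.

α = 0.725

sum of item variances = 0.59 + 2.37 + 1.77 + 1.90 = 6.63
α = (k/(k−1))·(1 − sum of item variances/σ²_T) = (4/3)·(1 − 6.63/14.53) = 0.725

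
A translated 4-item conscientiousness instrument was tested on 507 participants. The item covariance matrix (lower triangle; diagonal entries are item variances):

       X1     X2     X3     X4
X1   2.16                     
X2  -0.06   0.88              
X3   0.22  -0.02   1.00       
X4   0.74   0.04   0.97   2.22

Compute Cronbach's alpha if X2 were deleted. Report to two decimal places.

Remaining items: X1, X3, X4 (k = 3).
Σσᵢ² = 2.16 + 1.00 + 2.22 = 5.38
Var(T) = 5.38 + 2 × 1.93 = 9.24
α (item deleted) = (3/2)·(1 − 5.38/9.24) = 0.63

α = 0.63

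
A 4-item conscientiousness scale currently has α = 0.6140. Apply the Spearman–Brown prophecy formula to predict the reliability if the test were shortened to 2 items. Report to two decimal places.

Length factor m = 2/4 = 0.5000
α' = m·α / (1 − (1−m)·α)
   = 2/4 × 0.6140 / (1 − (1 − 2/4) × 0.6140)
   = 0.3070 / 0.6930 = 0.44

predicted reliability = 0.44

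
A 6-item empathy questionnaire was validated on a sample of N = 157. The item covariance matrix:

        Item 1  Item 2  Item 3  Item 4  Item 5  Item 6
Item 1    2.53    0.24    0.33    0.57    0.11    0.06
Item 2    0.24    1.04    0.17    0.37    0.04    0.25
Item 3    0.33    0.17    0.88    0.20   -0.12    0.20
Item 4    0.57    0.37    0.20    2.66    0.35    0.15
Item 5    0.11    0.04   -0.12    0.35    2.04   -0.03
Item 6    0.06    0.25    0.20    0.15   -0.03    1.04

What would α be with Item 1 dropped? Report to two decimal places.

Remaining items: Item 2, Item 3, Item 4, Item 5, Item 6 (k = 5).
Σσᵢ² = 1.04 + 0.88 + 2.66 + 2.04 + 1.04 = 7.66
σ²_T = 7.66 + 2 × 1.58 = 10.82
α (item deleted) = (5/4)·(1 − 7.66/10.82) = 0.37

α = 0.37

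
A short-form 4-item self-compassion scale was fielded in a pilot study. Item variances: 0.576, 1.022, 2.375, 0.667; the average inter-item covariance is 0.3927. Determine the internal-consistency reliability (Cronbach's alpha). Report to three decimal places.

Cronbach's alpha = 0.672

Σσ²ᵢ = 0.576 + 1.022 + 2.375 + 0.667 = 4.640
Sum of the 6 distinct covariances = 6 × 0.3927 = 2.3562
σ²_total = Σσ²ᵢ + 2·Σcov = 4.640 + 2 × 2.3562 = 9.3524
α = (4/3)·(1 − 4.640/9.3524) = 0.672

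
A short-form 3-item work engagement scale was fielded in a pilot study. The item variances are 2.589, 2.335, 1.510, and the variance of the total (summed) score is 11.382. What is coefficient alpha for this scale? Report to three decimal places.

α = 0.652

Σσᵢ² = 2.589 + 2.335 + 1.510 = 6.434
α = (k/(k−1))·(1 − Σσᵢ²/σ²_total) = (3/2)·(1 − 6.434/11.382) = 0.652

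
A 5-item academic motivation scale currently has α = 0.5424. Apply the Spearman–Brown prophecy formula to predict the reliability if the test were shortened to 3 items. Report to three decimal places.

predicted reliability = 0.416

Length factor m = 3/5 = 0.6000
α' = m·α / (1 − (1−m)·α)
   = 3/5 × 0.5424 / (1 − (1 − 3/5) × 0.5424)
   = 0.3254 / 0.7830 = 0.416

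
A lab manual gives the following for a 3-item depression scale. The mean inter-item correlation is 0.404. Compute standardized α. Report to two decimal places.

Standardized α = k·r̄ / (1 + (k−1)·r̄) = 3 × 0.404 / (1 + 2 × 0.404)
  = 1.2120 / 1.8080 = 0.67

α = 0.67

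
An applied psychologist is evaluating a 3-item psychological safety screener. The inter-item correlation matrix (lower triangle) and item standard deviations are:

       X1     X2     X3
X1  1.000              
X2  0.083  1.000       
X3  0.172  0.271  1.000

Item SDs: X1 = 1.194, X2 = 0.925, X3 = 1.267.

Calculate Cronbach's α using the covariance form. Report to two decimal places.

Σσ²ᵢ = 1.194² + 0.925² + 1.267² = 3.8866
Covariances σ_ij = r_ij · s_i · s_j:
  σ(X1,X2) = 0.083 × 1.194 × 0.925 = 0.0917
  σ(X1,X3) = 0.172 × 1.194 × 1.267 = 0.2602
  σ(X2,X3) = 0.271 × 0.925 × 1.267 = 0.3176
σ²_T = Σσ²ᵢ + 2·Σσ_ij = 3.8866 + 2 × 0.6695 = 5.2256
α = (3/2)·(1 − 3.8866/5.2256) = 0.38

Cronbach's α = 0.38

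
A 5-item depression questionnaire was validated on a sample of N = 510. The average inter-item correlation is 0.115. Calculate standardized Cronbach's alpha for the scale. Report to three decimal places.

α = 0.394

Standardized α = k·r̄ / (1 + (k−1)·r̄) = 5 × 0.115 / (1 + 4 × 0.115)
  = 0.5750 / 1.4600 = 0.394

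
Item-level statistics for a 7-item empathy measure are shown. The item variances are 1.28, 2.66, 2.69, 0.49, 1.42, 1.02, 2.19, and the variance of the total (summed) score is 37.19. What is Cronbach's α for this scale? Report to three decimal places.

α = 0.798

sum of item variances = 1.28 + 2.66 + 2.69 + 0.49 + 1.42 + 1.02 + 2.19 = 11.75
α = (k/(k−1))·(1 − sum of item variances/σ²_total) = (7/6)·(1 − 11.75/37.19) = 0.798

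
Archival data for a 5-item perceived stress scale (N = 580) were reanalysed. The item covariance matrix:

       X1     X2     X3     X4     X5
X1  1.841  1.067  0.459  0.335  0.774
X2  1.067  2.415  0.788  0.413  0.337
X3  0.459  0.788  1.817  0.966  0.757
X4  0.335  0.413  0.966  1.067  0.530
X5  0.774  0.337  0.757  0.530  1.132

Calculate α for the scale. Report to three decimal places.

α = 0.761

Σσᵢ² = 1.841 + 2.415 + 1.817 + 1.067 + 1.132 = 8.272
Sum of off-diagonal covariances = 6.426
Var(T) = 8.272 + 2 × 6.426 = 21.124
α = (k/(k−1))·(1 − Σσᵢ²/Var(T)) = (5/4)·(1 − 8.272/21.124) = 0.761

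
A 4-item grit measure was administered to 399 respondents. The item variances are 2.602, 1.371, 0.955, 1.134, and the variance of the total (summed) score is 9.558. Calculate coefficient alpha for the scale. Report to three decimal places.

α = 0.488

sum of item variances = 2.602 + 1.371 + 0.955 + 1.134 = 6.062
α = (k/(k−1))·(1 − sum of item variances/total variance) = (4/3)·(1 − 6.062/9.558) = 0.488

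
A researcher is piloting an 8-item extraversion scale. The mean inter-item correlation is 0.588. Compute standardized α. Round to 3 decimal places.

Standardized α = k·r̄ / (1 + (k−1)·r̄) = 8 × 0.588 / (1 + 7 × 0.588)
  = 4.7040 / 5.1160 = 0.919

α = 0.919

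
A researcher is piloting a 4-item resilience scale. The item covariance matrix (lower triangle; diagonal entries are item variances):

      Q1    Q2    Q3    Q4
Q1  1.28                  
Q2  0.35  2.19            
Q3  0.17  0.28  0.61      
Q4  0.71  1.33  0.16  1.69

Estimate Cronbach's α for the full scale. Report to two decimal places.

sum of item variances = 1.28 + 2.19 + 0.61 + 1.69 = 5.77
Sum of the distinct covariances = 3.00
Var(T) = 5.77 + 2 × 3.00 = 11.77
α = (k/(k−1))·(1 − sum of item variances/Var(T)) = (4/3)·(1 − 5.77/11.77) = 0.68

α = 0.68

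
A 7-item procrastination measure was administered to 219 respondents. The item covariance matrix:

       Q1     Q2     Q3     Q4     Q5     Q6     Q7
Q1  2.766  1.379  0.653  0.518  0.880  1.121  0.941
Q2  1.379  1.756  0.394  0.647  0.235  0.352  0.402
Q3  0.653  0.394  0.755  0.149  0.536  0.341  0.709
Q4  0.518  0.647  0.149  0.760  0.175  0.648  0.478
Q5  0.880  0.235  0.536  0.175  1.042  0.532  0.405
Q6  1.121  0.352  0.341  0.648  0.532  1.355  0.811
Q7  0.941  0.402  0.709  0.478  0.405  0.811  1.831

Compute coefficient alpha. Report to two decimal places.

Σσᵢ² = 2.766 + 1.756 + 0.755 + 0.760 + 1.042 + 1.355 + 1.831 = 10.265
Sum of the distinct covariances = 12.306
total variance = 10.265 + 2 × 12.306 = 34.877
α = (k/(k−1))·(1 − Σσᵢ²/total variance) = (7/6)·(1 − 10.265/34.877) = 0.82

coefficient alpha = 0.82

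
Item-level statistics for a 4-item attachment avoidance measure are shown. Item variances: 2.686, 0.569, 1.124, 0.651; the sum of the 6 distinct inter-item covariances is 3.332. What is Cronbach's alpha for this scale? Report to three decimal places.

sum of item variances = 2.686 + 0.569 + 1.124 + 0.651 = 5.030
Sum of distinct covariances = 3.332
Var(T) = sum of item variances + 2·Σcov = 5.030 + 2 × 3.332 = 11.694
α = (4/3)·(1 − 5.030/11.694) = 0.760

Cronbach's alpha = 0.760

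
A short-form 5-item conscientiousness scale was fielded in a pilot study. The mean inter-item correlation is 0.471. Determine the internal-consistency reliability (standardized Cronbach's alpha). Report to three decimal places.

Standardized α = k·r̄ / (1 + (k−1)·r̄) = 5 × 0.471 / (1 + 4 × 0.471)
  = 2.3550 / 2.8840 = 0.817

standardized Cronbach's alpha = 0.817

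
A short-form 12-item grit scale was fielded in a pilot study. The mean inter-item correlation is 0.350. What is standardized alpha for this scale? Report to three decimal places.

Standardized α = k·r̄ / (1 + (k−1)·r̄) = 12 × 0.350 / (1 + 11 × 0.350)
  = 4.2000 / 4.8500 = 0.866

standardized alpha = 0.866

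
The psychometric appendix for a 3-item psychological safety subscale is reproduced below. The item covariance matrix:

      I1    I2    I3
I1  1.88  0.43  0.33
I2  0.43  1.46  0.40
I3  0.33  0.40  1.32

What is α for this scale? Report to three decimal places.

sum of item variances = 1.88 + 1.46 + 1.32 = 4.66
Sum of off-diagonal covariances = 1.16
σ²_total = 4.66 + 2 × 1.16 = 6.98
α = (k/(k−1))·(1 − sum of item variances/σ²_total) = (3/2)·(1 − 4.66/6.98) = 0.499

α = 0.499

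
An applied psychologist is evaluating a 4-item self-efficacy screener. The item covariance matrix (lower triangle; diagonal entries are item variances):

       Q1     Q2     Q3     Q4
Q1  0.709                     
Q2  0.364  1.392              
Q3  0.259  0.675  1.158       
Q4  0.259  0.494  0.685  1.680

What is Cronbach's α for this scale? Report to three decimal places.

Σσ²ᵢ = 0.709 + 1.392 + 1.158 + 1.680 = 4.939
Sum of off-diagonal covariances = 2.736
σ²_T = 4.939 + 2 × 2.736 = 10.411
α = (k/(k−1))·(1 − Σσ²ᵢ/σ²_T) = (4/3)·(1 − 4.939/10.411) = 0.701

Cronbach's α = 0.701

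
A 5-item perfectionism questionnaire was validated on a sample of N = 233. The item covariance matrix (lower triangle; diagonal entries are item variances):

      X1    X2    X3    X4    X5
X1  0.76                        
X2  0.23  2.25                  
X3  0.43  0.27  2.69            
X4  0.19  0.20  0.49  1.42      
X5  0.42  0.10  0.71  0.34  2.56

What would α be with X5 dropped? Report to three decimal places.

α = 0.449

Remaining items: X1, X2, X3, X4 (k = 4).
sum of item variances = 0.76 + 2.25 + 2.69 + 1.42 = 7.12
σ²_T = 7.12 + 2 × 1.81 = 10.74
α (item deleted) = (4/3)·(1 − 7.12/10.74) = 0.449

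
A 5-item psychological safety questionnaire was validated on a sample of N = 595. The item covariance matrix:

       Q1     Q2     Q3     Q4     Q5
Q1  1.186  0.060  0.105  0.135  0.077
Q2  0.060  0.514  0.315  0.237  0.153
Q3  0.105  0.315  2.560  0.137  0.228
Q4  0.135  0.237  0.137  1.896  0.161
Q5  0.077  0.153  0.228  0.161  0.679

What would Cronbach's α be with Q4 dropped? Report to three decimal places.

Cronbach's α = 0.367

Remaining items: Q1, Q2, Q3, Q5 (k = 4).
ΣVar(i) = 1.186 + 0.514 + 2.560 + 0.679 = 4.939
σ²_T = 4.939 + 2 × 0.938 = 6.815
α (item deleted) = (4/3)·(1 − 4.939/6.815) = 0.367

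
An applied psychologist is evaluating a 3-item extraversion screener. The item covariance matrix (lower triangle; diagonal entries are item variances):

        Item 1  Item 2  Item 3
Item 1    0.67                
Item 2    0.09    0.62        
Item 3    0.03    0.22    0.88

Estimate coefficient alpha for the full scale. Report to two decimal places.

Σσᵢ² = 0.67 + 0.62 + 0.88 = 2.17
Sum of off-diagonal covariances = 0.34
total variance = 2.17 + 2 × 0.34 = 2.85
α = (k/(k−1))·(1 − Σσᵢ²/total variance) = (3/2)·(1 − 2.17/2.85) = 0.36

α = 0.36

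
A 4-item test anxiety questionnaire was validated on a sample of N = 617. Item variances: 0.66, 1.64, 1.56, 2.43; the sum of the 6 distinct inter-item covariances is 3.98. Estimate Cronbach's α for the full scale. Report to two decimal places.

Cronbach's α = 0.74

Σσ²ᵢ = 0.66 + 1.64 + 1.56 + 2.43 = 6.29
Sum of distinct covariances = 3.98
σ²_total = Σσ²ᵢ + 2·Σcov = 6.29 + 2 × 3.98 = 14.25
α = (4/3)·(1 − 6.29/14.25) = 0.74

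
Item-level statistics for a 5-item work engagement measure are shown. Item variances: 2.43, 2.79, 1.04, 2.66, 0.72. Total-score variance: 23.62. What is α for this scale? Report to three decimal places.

Σσᵢ² = 2.43 + 2.79 + 1.04 + 2.66 + 0.72 = 9.64
α = (k/(k−1))·(1 − Σσᵢ²/total variance) = (5/4)·(1 − 9.64/23.62) = 0.740

α = 0.740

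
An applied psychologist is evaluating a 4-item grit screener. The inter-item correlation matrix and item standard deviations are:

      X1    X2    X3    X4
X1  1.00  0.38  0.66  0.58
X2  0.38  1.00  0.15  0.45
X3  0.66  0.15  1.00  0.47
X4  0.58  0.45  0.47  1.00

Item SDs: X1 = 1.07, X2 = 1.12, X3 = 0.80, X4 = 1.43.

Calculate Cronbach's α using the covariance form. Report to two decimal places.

Σσ²ᵢ = 1.07² + 1.12² + 0.80² + 1.43² = 5.0842
Covariances σ_ij = r_ij · s_i · s_j:
  σ(X1,X2) = 0.38 × 1.07 × 1.12 = 0.4554
  σ(X1,X3) = 0.66 × 1.07 × 0.80 = 0.5650
  σ(X1,X4) = 0.58 × 1.07 × 1.43 = 0.8875
  σ(X2,X3) = 0.15 × 1.12 × 0.80 = 0.1344
  σ(X2,X4) = 0.45 × 1.12 × 1.43 = 0.7207
  σ(X3,X4) = 0.47 × 0.80 × 1.43 = 0.5377
σ²_T = Σσ²ᵢ + 2·Σσ_ij = 5.0842 + 2 × 3.3007 = 11.6856
α = (4/3)·(1 − 5.0842/11.6856) = 0.75

Cronbach's α = 0.75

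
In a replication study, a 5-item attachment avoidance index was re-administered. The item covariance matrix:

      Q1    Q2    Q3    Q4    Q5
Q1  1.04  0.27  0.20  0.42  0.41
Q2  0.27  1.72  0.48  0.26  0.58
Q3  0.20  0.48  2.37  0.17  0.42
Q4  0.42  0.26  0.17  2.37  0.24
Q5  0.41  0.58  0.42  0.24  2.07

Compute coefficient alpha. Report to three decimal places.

coefficient alpha = 0.524

sum of item variances = 1.04 + 1.72 + 2.37 + 2.37 + 2.07 = 9.57
Sum of the distinct covariances = 3.45
Var(T) = 9.57 + 2 × 3.45 = 16.47
α = (k/(k−1))·(1 − sum of item variances/Var(T)) = (5/4)·(1 − 9.57/16.47) = 0.524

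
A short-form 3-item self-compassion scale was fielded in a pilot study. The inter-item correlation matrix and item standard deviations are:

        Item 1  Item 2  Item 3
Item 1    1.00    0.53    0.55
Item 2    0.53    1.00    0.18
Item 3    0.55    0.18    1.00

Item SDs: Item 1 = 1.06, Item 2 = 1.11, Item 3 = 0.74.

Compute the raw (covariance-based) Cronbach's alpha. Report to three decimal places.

Σσ²ᵢ = 1.06² + 1.11² + 0.74² = 2.9033
Covariances σ_ij = r_ij · s_i · s_j:
  σ(Item 1,Item 2) = 0.53 × 1.06 × 1.11 = 0.6236
  σ(Item 1,Item 3) = 0.55 × 1.06 × 0.74 = 0.4314
  σ(Item 2,Item 3) = 0.18 × 1.11 × 0.74 = 0.1479
σ²_T = Σσ²ᵢ + 2·Σσ_ij = 2.9033 + 2 × 1.2029 = 5.3091
α = (3/2)·(1 − 2.9033/5.3091) = 0.680

α = 0.680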